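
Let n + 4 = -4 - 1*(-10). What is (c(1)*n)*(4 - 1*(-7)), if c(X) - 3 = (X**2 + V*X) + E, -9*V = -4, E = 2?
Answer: 1276/9 ≈ 141.78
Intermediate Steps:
V = 4/9 (V = -1/9*(-4) = 4/9 ≈ 0.44444)
c(X) = 5 + X**2 + 4*X/9 (c(X) = 3 + ((X**2 + 4*X/9) + 2) = 3 + (2 + X**2 + 4*X/9) = 5 + X**2 + 4*X/9)
n = 2 (n = -4 + (-4 - 1*(-10)) = -4 + (-4 + 10) = -4 + 6 = 2)
(c(1)*n)*(4 - 1*(-7)) = ((5 + 1**2 + (4/9)*1)*2)*(4 - 1*(-7)) = ((5 + 1 + 4/9)*2)*(4 + 7) = ((58/9)*2)*11 = (116/9)*11 = 1276/9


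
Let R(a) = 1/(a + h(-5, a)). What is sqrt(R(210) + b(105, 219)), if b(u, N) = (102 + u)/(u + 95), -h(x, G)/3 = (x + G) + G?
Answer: sqrt(1969214)/1380 ≈ 1.0169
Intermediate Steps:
h(x, G) = -6*G - 3*x (h(x, G) = -3*((x + G) + G) = -3*((G + x) + G) = -3*(x + 2*G) = -6*G - 3*x)
b(u, N) = (102 + u)/(95 + u)
R(a) = 1/(15 - 5*a) (R(a) = 1/(a + (-6*a - 3*(-5))) = 1/(a + (-6*a + 15)) = 1/(a + (15 - 6*a)) = 1/(15 - 5*a))
sqrt(R(210) + b(105, 219)) = sqrt(-1/(-15 + 5*210) + (102 + 105)/(95 + 105)) = sqrt(-1/(-15 + 1050) + 207/200) = sqrt(-1/1035 + (1/200)*207) = sqrt(-1*1/1035 + 207/200) = sqrt(-1/1035 + 207/200) = sqrt(42809/41400) = sqrt(1969214)/1380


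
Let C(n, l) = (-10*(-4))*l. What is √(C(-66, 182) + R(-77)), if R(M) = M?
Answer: 49*√3 ≈ 84.870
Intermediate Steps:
C(n, l) = 40*l
√(C(-66, 182) + R(-77)) = √(40*182 - 77) = √(7280 - 77) = √7203 = 49*√3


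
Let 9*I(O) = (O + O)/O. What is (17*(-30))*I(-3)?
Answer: -340/3 ≈ -113.33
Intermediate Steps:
I(O) = 2/9 (I(O) = ((O + O)/O)/9 = ((2*O)/O)/9 = (⅑)*2 = 2/9)
(17*(-30))*I(-3) = (17*(-30))*(2/9) = -510*2/9 = -340/3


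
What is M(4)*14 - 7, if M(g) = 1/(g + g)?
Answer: -21/4 ≈ -5.2500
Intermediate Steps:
M(g) = 1/(2*g)
M(4)*14 - 7 = ((½)/4)*14 - 7 = ((½)*(¼))*14 - 7 = (⅛)*14 - 7 = 7/4 - 7 = -21/4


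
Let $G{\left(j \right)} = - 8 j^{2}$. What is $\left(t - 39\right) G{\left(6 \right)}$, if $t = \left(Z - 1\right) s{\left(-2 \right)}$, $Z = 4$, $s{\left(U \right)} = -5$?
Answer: $15552$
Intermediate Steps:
$t = -15$ ($t = \left(4 - 1\right) \left(-5\right) = 3 \left(-5\right) = -15$)
$\left(t - 39\right) G{\left(6 \right)} = \left(-15 - 39\right) \left(- 8 \cdot 6^{2}\right) = - 54 \left(\left(-8\right) 36\right) = \left(-54\right) \left(-288\right) = 15552$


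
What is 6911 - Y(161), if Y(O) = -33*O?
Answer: 12224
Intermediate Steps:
6911 - Y(161) = 6911 - (-33)*161 = 6911 - 1*(-5313) = 6911 + 5313 = 12224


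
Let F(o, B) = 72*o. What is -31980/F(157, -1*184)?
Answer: -2665/942 ≈ -2.8291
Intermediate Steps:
-31980/F(157, -1*184) = -31980/(72*157) = -31980/11304 = -31980*1/11304 = -2665/942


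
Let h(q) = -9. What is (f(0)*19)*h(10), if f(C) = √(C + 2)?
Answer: -171*√2 ≈ -241.83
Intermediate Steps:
f(C) = √(2 + C)
(f(0)*19)*h(10) = (√(2 + 0)*19)*(-9) = (√2*19)*(-9) = (19*√2)*(-9) = -171*√2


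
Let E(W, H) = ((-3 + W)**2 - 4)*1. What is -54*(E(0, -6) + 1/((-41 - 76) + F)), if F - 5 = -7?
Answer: -32076/119 ≈ -269.55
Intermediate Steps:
F = -2 (F = 5 - 7 = -2)
E(W, H) = -4 + (-3 + W)**2 (E(W, H) = (-4 + (-3 + W)**2)*1 = -4 + (-3 + W)**2)
-54*(E(0, -6) + 1/((-41 - 76) + F)) = -54*((-4 + (-3 + 0)**2) + 1/((-41 - 76) - 2)) = -54*((-4 + (-3)**2) + 1/(-117 - 2)) = -54*((-4 + 9) + 1/(-119)) = -54*(5 - 1/119) = -54*594/119 = -32076/119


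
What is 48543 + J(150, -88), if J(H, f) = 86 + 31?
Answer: 48660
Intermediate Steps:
J(H, f) = 117
48543 + J(150, -88) = 48543 + 117 = 48660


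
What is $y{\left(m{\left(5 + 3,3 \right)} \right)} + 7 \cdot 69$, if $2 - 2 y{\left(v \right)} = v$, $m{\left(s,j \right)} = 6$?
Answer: $481$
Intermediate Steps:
$y{\left(v \right)} = 1 - \frac{v}{2}$
$y{\left(m{\left(5 + 3,3 \right)} \right)} + 7 \cdot 69 = \left(1 - 3\right) + 7 \cdot 69 = \left(1 - 3\right) + 483 = -2 + 483 = 481$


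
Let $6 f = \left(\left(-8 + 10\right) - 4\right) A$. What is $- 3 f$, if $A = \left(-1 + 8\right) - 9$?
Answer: $-2$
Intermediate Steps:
$A = -2$ ($A = 7 - 9 = -2$)
$f = \frac{2}{3}$ ($f = \frac{\left(\left(-8 + 10\right) - 4\right) \left(-2\right)}{6} = \frac{\left(2 - 4\right) \left(-2\right)}{6} = \frac{\left(-2\right) \left(-2\right)}{6} = \frac{1}{6} \cdot 4 = \frac{2}{3} \approx 0.66667$)
$- 3 f = \left(-3\right) \frac{2}{3} = -2$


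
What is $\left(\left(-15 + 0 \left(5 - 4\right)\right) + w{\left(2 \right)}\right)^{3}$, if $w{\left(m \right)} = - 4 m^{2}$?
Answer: $-29791$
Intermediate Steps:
$\left(\left(-15 + 0 \left(5 - 4\right)\right) + w{\left(2 \right)}\right)^{3} = \left(\left(-15 + 0 \left(5 - 4\right)\right) - 4 \cdot 2^{2}\right)^{3} = \left(\left(-15 + 0 \cdot 1\right) - 16\right)^{3} = \left(\left(-15 + 0\right) - 16\right)^{3} = \left(-15 - 16\right)^{3} = \left(-31\right)^{3} = -29791$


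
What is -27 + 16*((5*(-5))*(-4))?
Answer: 1573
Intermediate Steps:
-27 + 16*((5*(-5))*(-4)) = -27 + 16*(-25*(-4)) = -27 + 16*100 = -27 + 1600 = 1573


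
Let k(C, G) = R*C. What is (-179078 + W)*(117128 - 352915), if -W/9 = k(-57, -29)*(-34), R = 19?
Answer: 120363604612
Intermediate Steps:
k(C, G) = 19*C
W = -331398 (W = -9*19*(-57)*(-34) = -(-9747)*(-34) = -9*36822 = -331398)
(-179078 + W)*(117128 - 352915) = (-179078 - 331398)*(117128 - 352915) = -510476*(-235787) = 120363604612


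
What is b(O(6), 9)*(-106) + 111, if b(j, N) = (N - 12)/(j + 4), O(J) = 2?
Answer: 164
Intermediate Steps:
b(j, N) = (-12 + N)/(4 + j)
b(O(6), 9)*(-106) + 111 = ((-12 + 9)/(4 + 2))*(-106) + 111 = (-3/6)*(-106) + 111 = ((1/6)*(-3))*(-106) + 111 = -1/2*(-106) + 111 = 53 + 111 = 164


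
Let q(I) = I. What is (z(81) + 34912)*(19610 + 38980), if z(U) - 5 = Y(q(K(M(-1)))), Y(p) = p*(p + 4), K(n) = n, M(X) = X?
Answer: 2045611260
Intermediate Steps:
Y(p) = p*(4 + p)
z(U) = 2 (z(U) = 5 - (4 - 1) = 5 - 1*3 = 5 - 3 = 2)
(z(81) + 34912)*(19610 + 38980) = (2 + 34912)*(19610 + 38980) = 34914*58590 = 2045611260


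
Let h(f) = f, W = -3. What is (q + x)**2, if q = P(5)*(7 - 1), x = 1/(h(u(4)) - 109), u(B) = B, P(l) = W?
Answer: 3575881/11025 ≈ 324.34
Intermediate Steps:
P(l) = -3
x = -1/105 (x = 1/(4 - 109) = 1/(-105) = -1/105 ≈ -0.0095238)
q = -18 (q = -3*(7 - 1) = -3*6 = -18)
(q + x)**2 = (-18 - 1/105)**2 = (-1891/105)**2 = 3575881/11025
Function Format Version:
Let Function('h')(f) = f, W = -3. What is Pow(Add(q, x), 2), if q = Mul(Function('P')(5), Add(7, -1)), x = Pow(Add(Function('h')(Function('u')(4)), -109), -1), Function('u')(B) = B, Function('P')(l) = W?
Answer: Rational(3575881, 11025) ≈ 324.34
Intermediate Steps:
Function('P')(l) = -3
x = Rational(-1, 105) (x = Pow(Add(4, -109), -1) = Pow(-105, -1) = Rational(-1, 105) ≈ -0.0095238)
q = -18 (q = Mul(-3, Add(7, -1)) = Mul(-3, 6) = -18)
Pow(Add(q, x), 2) = Pow(Add(-18, Rational(-1, 105)), 2) = Pow(Rational(-1891, 105), 2) = Rational(3575881, 11025)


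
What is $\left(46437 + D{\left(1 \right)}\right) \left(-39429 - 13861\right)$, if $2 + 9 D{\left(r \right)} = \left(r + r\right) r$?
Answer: $-2474627730$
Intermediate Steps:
$D{\left(r \right)} = - \frac{2}{9} + \frac{2 r^{2}}{9}$ ($D{\left(r \right)} = - \frac{2}{9} + \frac{\left(r + r\right) r}{9} = - \frac{2}{9} + \frac{2 r r}{9} = - \frac{2}{9} + \frac{2 r^{2}}{9}$)
$\left(46437 + D{\left(1 \right)}\right) \left(-39429 - 13861\right) = \left(46437 - \left(\frac{2}{9} - \frac{2 \cdot 1^{2}}{9}\right)\right) \left(-39429 - 13861\right) = \left(46437 + \left(- \frac{2}{9} + \frac{2}{9} \cdot 1\right)\right) \left(-53290\right) = \left(46437 + \left(- \frac{2}{9} + \frac{2}{9}\right)\right) \left(-53290\right) = \left(46437 + 0\right) \left(-53290\right) = 46437 \left(-53290\right) = -2474627730$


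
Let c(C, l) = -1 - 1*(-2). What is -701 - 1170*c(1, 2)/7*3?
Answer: -8417/7 ≈ -1202.4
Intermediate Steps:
c(C, l) = 1 (c(C, l) = -1 + 2 = 1)
-701 - 1170*c(1, 2)/7*3 = -701 - 1170*1/7*3 = -701 - 1170*(1/7)*1*3 = -701 - 1170*3/7 = -701 - 3510/7 = -8417/7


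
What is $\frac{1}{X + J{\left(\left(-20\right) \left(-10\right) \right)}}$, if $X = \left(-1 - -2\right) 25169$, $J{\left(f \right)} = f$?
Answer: $\frac{1}{25369} \approx 3.9418 \cdot 10^{-5}$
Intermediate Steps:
$X = 25169$ ($X = \left(-1 + 2\right) 25169 = 1 \cdot 25169 = 25169$)
$\frac{1}{X + J{\left(\left(-20\right) \left(-10\right) \right)}} = \frac{1}{25169 - -200} = \frac{1}{25169 + 200} = \frac{1}{25369}$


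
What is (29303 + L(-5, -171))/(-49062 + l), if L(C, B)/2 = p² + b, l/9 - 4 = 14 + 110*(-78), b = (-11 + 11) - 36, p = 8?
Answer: -29359/126120 ≈ -0.23279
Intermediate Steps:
b = -36 (b = 0 - 36 = -36)
l = -77058 (l = 36 + 9*(14 + 110*(-78)) = 36 + 9*(14 - 8580) = 36 + 9*(-8566) = 36 - 77094 = -77058)
L(C, B) = 56 (L(C, B) = 2*(8² - 36) = 2*(64 - 36) = 2*28 = 56)
(29303 + L(-5, -171))/(-49062 + l) = (29303 + 56)/(-49062 - 77058) = 29359/(-126120) = 29359*(-1/126120) = -29359/126120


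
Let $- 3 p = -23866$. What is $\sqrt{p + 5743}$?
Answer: $\frac{\sqrt{123285}}{3} \approx 117.04$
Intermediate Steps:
$p = \frac{23866}{3}$ ($p = \left(- \frac{1}{3}\right) \left(-23866\right) = \frac{23866}{3} \approx 7955.3$)
$\sqrt{p + 5743} = \sqrt{\frac{23866}{3} + 5743} = \sqrt{\frac{41095}{3}} = \frac{\sqrt{123285}}{3}$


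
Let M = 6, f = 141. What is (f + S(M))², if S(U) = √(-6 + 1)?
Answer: (141 + I*√5)² ≈ 19876.0 + 630.57*I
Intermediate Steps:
S(U) = I*√5 (S(U) = √(-5) = I*√5)
(f + S(M))² = (141 + I*√5)²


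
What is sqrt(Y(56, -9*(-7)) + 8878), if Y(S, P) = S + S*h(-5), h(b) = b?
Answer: sqrt(8654) ≈ 93.027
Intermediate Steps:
Y(S, P) = -4*S (Y(S, P) = S + S*(-5) = S - 5*S = -4*S)
sqrt(Y(56, -9*(-7)) + 8878) = sqrt(-4*56 + 8878) = sqrt(-224 + 8878) = sqrt(8654)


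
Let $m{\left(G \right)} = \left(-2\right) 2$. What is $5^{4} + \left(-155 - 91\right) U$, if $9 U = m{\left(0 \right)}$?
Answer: $\frac{2203}{3} \approx 734.33$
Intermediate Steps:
$m{\left(G \right)} = -4$
$U = - \frac{4}{9}$ ($U = \frac{1}{9} \left(-4\right) = - \frac{4}{9} \approx -0.44444$)
$5^{4} + \left(-155 - 91\right) U = 5^{4} + \left(-155 - 91\right) \left(- \frac{4}{9}\right) = 625 + \left(-155 - 91\right) \left(- \frac{4}{9}\right) = 625 - - \frac{328}{3} = 625 + \frac{328}{3} = \frac{2203}{3}$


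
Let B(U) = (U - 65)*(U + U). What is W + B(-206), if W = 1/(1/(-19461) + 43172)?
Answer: 93806693350193/840170291 ≈ 1.1165e+5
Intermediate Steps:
B(U) = 2*U*(-65 + U) (B(U) = (-65 + U)*(2*U) = 2*U*(-65 + U))
W = 19461/840170291 (W = 1/(-1/19461 + 43172) = 1/(840170291/19461) = 19461/840170291 ≈ 2.3163e-5)
W + B(-206) = 19461/840170291 + 2*(-206)*(-65 - 206) = 19461/840170291 + 2*(-206)*(-271) = 19461/840170291 + 111652 = 93806693350193/840170291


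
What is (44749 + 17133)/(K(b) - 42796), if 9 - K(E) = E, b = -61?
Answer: -30941/21363 ≈ -1.4483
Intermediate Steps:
K(E) = 9 - E
(44749 + 17133)/(K(b) - 42796) = (44749 + 17133)/((9 - 1*(-61)) - 42796) = 61882/((9 + 61) - 42796) = 61882/(70 - 42796) = 61882/(-42726) = 61882*(-1/42726) = -30941/21363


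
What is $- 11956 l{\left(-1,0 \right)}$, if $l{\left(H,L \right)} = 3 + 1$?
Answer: $-47824$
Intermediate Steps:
$l{\left(H,L \right)} = 4$
$- 11956 l{\left(-1,0 \right)} = \left(-11956\right) 4 = -47824$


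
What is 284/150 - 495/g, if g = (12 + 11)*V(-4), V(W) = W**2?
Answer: 15131/27600 ≈ 0.54822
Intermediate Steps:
g = 368 (g = (12 + 11)*(-4)**2 = 23*16 = 368)
284/150 - 495/g = 284/150 - 495/368 = 284*(1/150) - 495*1/368 = 142/75 - 495/368 = 15131/27600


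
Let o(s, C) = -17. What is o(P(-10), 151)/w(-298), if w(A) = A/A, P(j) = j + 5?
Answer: -17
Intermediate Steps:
P(j) = 5 + j
w(A) = 1
o(P(-10), 151)/w(-298) = -17/1 = -17*1 = -17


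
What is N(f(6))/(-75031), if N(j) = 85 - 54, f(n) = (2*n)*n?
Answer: -31/75031 ≈ -0.00041316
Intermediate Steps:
f(n) = 2*n²
N(j) = 31
N(f(6))/(-75031) = 31/(-75031) = 31*(-1/75031) = -31/75031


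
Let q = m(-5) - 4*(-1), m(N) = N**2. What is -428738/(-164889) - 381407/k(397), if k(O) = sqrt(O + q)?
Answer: 428738/164889 - 381407*sqrt(426)/426 ≈ -18477.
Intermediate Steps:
q = 29 (q = (-5)**2 - 4*(-1) = 25 + 4 = 29)
k(O) = sqrt(29 + O) (k(O) = sqrt(O + 29) = sqrt(29 + O))
-428738/(-164889) - 381407/k(397) = -428738/(-164889) - 381407/sqrt(29 + 397) = -428738*(-1/164889) - 381407*sqrt(426)/426 = 428738/164889 - 381407*sqrt(426)/426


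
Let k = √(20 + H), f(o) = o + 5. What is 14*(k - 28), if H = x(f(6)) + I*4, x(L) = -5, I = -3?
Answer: -392 + 14*√3 ≈ -367.75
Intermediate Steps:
f(o) = 5 + o
H = -17 (H = -5 - 3*4 = -5 - 12 = -17)
k = √3 (k = √(20 - 17) = √3 ≈ 1.7320)
14*(k - 28) = 14*(√3 - 28) = 14*(-28 + √3) = -392 + 14*√3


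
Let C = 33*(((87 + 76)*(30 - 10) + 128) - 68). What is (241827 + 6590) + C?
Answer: 357977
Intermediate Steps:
C = 109560 (C = 33*((163*20 + 128) - 68) = 33*((3260 + 128) - 68) = 33*(3388 - 68) = 33*3320 = 109560)
(241827 + 6590) + C = (241827 + 6590) + 109560 = 248417 + 109560 = 357977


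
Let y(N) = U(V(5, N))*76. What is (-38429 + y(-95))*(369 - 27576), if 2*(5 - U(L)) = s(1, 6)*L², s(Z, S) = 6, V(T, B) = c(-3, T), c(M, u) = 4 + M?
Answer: 1041402339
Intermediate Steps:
V(T, B) = 1 (V(T, B) = 4 - 3 = 1)
U(L) = 5 - 3*L²
y(N) = 152 (y(N) = (5 - 3*1²)*76 = (5 - 3*1)*76 = (5 - 3)*76 = 2*76 = 152)
(-38429 + y(-95))*(369 - 27576) = (-38429 + 152)*(369 - 27576) = -38277*(-27207) = 1041402339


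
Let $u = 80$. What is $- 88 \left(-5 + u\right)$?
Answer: $-6600$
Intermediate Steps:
$- 88 \left(-5 + u\right) = - 88 \left(-5 + 80\right) = \left(-88\right) 75 = -6600$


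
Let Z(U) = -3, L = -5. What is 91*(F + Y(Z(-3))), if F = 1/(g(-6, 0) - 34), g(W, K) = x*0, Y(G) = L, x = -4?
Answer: -15561/34 ≈ -457.68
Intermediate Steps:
Y(G) = -5
g(W, K) = 0 (g(W, K) = -4*0 = 0)
F = -1/34 (F = 1/(0 - 34) = 1/(-34) = -1/34 ≈ -0.029412)
91*(F + Y(Z(-3))) = 91*(-1/34 - 5) = 91*(-171/34) = -15561/34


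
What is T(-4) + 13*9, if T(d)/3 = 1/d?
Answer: 465/4 ≈ 116.25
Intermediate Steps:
T(d) = 3/d
T(-4) + 13*9 = 3/(-4) + 13*9 = 3*(-¼) + 117 = -¾ + 117 = 465/4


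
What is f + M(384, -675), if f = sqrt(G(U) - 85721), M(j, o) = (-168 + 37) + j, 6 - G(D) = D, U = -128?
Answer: 253 + I*sqrt(85587) ≈ 253.0 + 292.55*I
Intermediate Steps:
G(D) = 6 - D
M(j, o) = -131 + j
f = I*sqrt(85587) (f = sqrt((6 - 1*(-128)) - 85721) = sqrt((6 + 128) - 85721) = sqrt(134 - 85721) = sqrt(-85587) = I*sqrt(85587) ≈ 292.55*I)
f + M(384, -675) = I*sqrt(85587) + (-131 + 384) = I*sqrt(85587) + 253 = 253 + I*sqrt(85587)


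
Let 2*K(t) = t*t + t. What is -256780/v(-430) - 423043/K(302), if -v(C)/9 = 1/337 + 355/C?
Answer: -113528168192449/3272391819 ≈ -34693.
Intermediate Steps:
v(C) = -9/337 - 3195/C (v(C) = -9*(1/337 + 355/C) = -9/337 - 3195/C)
K(t) = t/2 + t²/2 (K(t) = (t*t + t)/2 = (t² + t)/2 = (t + t²)/2 = t/2 + t²/2)
-256780/v(-430) - 423043/K(302) = -256780/(-9/337 - 3195/(-430)) - 423043*1/(151*(1 + 302)) = -256780/(-9/337 - 3195*(-1/430)) - 423043/((½)*302*303) = -256780/(-9/337 + 639/86) - 423043/45753 = -256780/214569/28982 - 423043*1/45753 = -256780*28982/214569 - 423043/45753 = -7441997960/214569 - 423043/45753 = -113528168192449/3272391819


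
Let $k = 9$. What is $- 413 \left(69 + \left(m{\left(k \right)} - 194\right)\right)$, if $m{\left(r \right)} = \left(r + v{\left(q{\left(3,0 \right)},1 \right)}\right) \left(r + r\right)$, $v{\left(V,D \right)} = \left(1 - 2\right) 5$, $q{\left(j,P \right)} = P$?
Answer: $21889$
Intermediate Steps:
$v{\left(V,D \right)} = -5$ ($v{\left(V,D \right)} = \left(-1\right) 5 = -5$)
$m{\left(r \right)} = 2 r \left(-5 + r\right)$ ($m{\left(r \right)} = \left(r - 5\right) \left(r + r\right) = \left(-5 + r\right) 2 r = 2 r \left(-5 + r\right)$)
$- 413 \left(69 + \left(m{\left(k \right)} - 194\right)\right) = - 413 \left(69 + \left(2 \cdot 9 \left(-5 + 9\right) - 194\right)\right) = - 413 \left(69 + \left(2 \cdot 9 \cdot 4 - 194\right)\right) = - 413 \left(69 + \left(72 - 194\right)\right) = - 413 \left(69 - 122\right) = \left(-413\right) \left(-53\right) = 21889$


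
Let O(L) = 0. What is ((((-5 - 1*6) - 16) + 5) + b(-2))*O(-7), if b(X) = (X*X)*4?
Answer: 0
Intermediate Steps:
b(X) = 4*X² (b(X) = X²*4 = 4*X²)
((((-5 - 1*6) - 16) + 5) + b(-2))*O(-7) = ((((-5 - 1*6) - 16) + 5) + 4*(-2)²)*0 = ((((-5 - 6) - 16) + 5) + 4*4)*0 = (((-11 - 16) + 5) + 16)*0 = ((-27 + 5) + 16)*0 = (-22 + 16)*0 = -6*0 = 0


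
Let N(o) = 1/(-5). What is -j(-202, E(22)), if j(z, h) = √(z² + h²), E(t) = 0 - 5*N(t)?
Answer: -√40805 ≈ -202.00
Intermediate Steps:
N(o) = -⅕
E(t) = 1 (E(t) = 0 - 5*(-⅕) = 0 + 1 = 1)
j(z, h) = √(h² + z²)
-j(-202, E(22)) = -√(1² + (-202)²) = -√(1 + 40804) = -√40805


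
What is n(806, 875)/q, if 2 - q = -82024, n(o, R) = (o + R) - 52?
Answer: 181/9114 ≈ 0.019860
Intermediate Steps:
n(o, R) = -52 + R + o (n(o, R) = (R + o) - 52 = -52 + R + o)
q = 82026 (q = 2 - 1*(-82024) = 2 + 82024 = 82026)
n(806, 875)/q = (-52 + 875 + 806)/82026 = 1629*(1/82026) = 181/9114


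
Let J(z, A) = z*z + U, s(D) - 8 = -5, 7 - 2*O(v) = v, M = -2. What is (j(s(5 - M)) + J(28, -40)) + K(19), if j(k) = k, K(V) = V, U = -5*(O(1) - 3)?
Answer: 806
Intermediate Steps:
O(v) = 7/2 - v/2
U = 0 (U = -5*((7/2 - ½*1) - 3) = -5*((7/2 - ½) - 3) = -5*(3 - 3) = -5*0 = 0)
s(D) = 3 (s(D) = 8 - 5 = 3)
J(z, A) = z² (J(z, A) = z*z + 0 = z² + 0 = z²)
(j(s(5 - M)) + J(28, -40)) + K(19) = (3 + 28²) + 19 = (3 + 784) + 19 = 787 + 19 = 806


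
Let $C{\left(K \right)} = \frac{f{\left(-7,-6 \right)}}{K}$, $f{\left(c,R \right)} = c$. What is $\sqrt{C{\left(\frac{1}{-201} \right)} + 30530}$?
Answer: $\sqrt{31937} \approx 178.71$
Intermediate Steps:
$C{\left(K \right)} = - \frac{7}{K}$
$\sqrt{C{\left(\frac{1}{-201} \right)} + 30530} = \sqrt{- \frac{7}{\frac{1}{-201}} + 30530} = \sqrt{- \frac{7}{- \frac{1}{201}} + 30530} = \sqrt{\left(-7\right) \left(-201\right) + 30530} = \sqrt{1407 + 30530} = \sqrt{31937}$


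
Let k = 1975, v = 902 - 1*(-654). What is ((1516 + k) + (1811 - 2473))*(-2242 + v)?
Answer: -1940694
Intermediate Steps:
v = 1556 (v = 902 + 654 = 1556)
((1516 + k) + (1811 - 2473))*(-2242 + v) = ((1516 + 1975) + (1811 - 2473))*(-2242 + 1556) = (3491 - 662)*(-686) = 2829*(-686) = -1940694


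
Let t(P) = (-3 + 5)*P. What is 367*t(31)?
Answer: 22754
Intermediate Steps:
t(P) = 2*P
367*t(31) = 367*(2*31) = 367*62 = 22754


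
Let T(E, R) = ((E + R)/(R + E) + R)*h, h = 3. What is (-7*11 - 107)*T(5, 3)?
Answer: -2208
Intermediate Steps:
T(E, R) = 3 + 3*R (T(E, R) = ((E + R)/(R + E) + R)*3 = ((E + R)/(E + R) + R)*3 = (1 + R)*3 = 3 + 3*R)
(-7*11 - 107)*T(5, 3) = (-7*11 - 107)*(3 + 3*3) = (-77 - 107)*(3 + 9) = -184*12 = -2208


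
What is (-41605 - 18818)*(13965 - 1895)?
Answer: -729305610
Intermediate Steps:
(-41605 - 18818)*(13965 - 1895) = -60423*12070 = -729305610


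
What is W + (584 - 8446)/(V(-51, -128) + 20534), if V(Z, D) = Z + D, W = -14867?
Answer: -302625647/20355 ≈ -14867.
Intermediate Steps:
V(Z, D) = D + Z
W + (584 - 8446)/(V(-51, -128) + 20534) = -14867 + (584 - 8446)/((-128 - 51) + 20534) = -14867 - 7862/(-179 + 20534) = -14867 - 7862/20355 = -302625647/20355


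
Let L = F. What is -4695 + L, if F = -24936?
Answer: -29631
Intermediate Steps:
L = -24936
-4695 + L = -4695 - 24936 = -29631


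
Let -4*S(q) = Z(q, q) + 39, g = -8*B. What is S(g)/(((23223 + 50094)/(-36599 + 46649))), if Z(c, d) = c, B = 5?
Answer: 1675/48878 ≈ 0.034269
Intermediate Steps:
g = -40 (g = -8*5 = -40)
S(q) = -39/4 - q/4 (S(q) = -(q + 39)/4 = -(39 + q)/4 = -39/4 - q/4)
S(g)/(((23223 + 50094)/(-36599 + 46649))) = (-39/4 - ¼*(-40))/(((23223 + 50094)/(-36599 + 46649))) = (-39/4 + 10)/((73317/10050)) = 1/(4*((73317*(1/10050)))) = 1/(4*(24439/3350)) = (¼)*(3350/24439) = 1675/48878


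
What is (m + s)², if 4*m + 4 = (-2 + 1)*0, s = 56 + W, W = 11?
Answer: 4356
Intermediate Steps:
s = 67 (s = 56 + 11 = 67)
m = -1 (m = -1 + ((-2 + 1)*0)/4 = -1 + (-1*0)/4 = -1 + (¼)*0 = -1 + 0 = -1)
(m + s)² = (-1 + 67)² = 66² = 4356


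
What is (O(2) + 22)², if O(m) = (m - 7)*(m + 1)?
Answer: 49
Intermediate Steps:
O(m) = (1 + m)*(-7 + m) (O(m) = (-7 + m)*(1 + m) = (1 + m)*(-7 + m))
(O(2) + 22)² = ((-7 + 2² - 6*2) + 22)² = ((-7 + 4 - 12) + 22)² = (-15 + 22)² = 7² = 49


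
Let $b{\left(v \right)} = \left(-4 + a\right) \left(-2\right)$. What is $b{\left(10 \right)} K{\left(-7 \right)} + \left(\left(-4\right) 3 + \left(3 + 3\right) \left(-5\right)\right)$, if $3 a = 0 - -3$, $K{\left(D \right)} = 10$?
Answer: $18$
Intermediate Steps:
$a = 1$ ($a = \frac{0 - -3}{3} = \frac{0 + 3}{3} = \frac{1}{3} \cdot 3 = 1$)
$b{\left(v \right)} = 6$ ($b{\left(v \right)} = \left(-4 + 1\right) \left(-2\right) = \left(-3\right) \left(-2\right) = 6$)
$b{\left(10 \right)} K{\left(-7 \right)} + \left(\left(-4\right) 3 + \left(3 + 3\right) \left(-5\right)\right) = 6 \cdot 10 + \left(\left(-4\right) 3 + \left(3 + 3\right) \left(-5\right)\right) = 60 + \left(-12 + 6 \left(-5\right)\right) = 60 - 42 = 18$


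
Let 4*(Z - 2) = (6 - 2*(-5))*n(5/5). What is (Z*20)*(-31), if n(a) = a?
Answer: -3720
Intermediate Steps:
Z = 6 (Z = 2 + ((6 - 2*(-5))*(5/5))/4 = 2 + ((6 + 10)*(5*(⅕)))/4 = 2 + (16*1)/4 = 2 + (¼)*16 = 2 + 4 = 6)
(Z*20)*(-31) = (6*20)*(-31) = 120*(-31) = -3720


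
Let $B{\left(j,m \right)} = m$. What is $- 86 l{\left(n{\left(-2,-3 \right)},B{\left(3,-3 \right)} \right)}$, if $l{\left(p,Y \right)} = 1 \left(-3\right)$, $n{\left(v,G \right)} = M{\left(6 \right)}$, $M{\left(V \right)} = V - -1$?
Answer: $258$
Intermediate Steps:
$M{\left(V \right)} = 1 + V$ ($M{\left(V \right)} = V + 1 = 1 + V$)
$n{\left(v,G \right)} = 7$ ($n{\left(v,G \right)} = 1 + 6 = 7$)
$l{\left(p,Y \right)} = -3$
$- 86 l{\left(n{\left(-2,-3 \right)},B{\left(3,-3 \right)} \right)} = \left(-86\right) \left(-3\right) = 258$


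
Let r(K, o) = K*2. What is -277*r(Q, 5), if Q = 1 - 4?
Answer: 1662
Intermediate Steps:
Q = -3
r(K, o) = 2*K
-277*r(Q, 5) = -554*(-3) = -277*(-6) = 1662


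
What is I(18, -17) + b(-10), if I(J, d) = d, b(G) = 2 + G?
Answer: -25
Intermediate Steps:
I(18, -17) + b(-10) = -17 + (2 - 10) = -17 - 8 = -25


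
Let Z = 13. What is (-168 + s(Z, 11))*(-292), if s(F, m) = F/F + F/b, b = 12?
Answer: 145343/3 ≈ 48448.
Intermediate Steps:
s(F, m) = 1 + F/12 (s(F, m) = F/F + F/12 = 1 + F*(1/12) = 1 + F/12)
(-168 + s(Z, 11))*(-292) = (-168 + (1 + (1/12)*13))*(-292) = (-168 + (1 + 13/12))*(-292) = (-168 + 25/12)*(-292) = -1991/12*(-292) = 145343/3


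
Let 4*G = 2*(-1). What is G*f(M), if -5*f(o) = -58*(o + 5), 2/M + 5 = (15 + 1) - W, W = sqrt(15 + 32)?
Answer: -5684/185 - 29*sqrt(47)/185 ≈ -31.799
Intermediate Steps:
W = sqrt(47) ≈ 6.8557
G = -1/2 (G = (2*(-1))/4 = (1/4)*(-2) = -1/2 ≈ -0.50000)
M = 2/(11 - sqrt(47)) (M = 2/(-5 + ((15 + 1) - sqrt(47))) = 2/(-5 + (16 - sqrt(47))) = 2/(11 - sqrt(47)) ≈ 0.48259)
f(o) = 58 + 58*o/5 (f(o) = -(-58)*(o + 5)/5 = -(-58)*(5 + o)/5 = -(-290 - 58*o)/5 = 58 + 58*o/5)
G*f(M) = -(58 + 58*(11/37 + sqrt(47)/37)/5)/2 = -(58 + (638/185 + 58*sqrt(47)/185))/2 = -(11368/185 + 58*sqrt(47)/185)/2 = -5684/185 - 29*sqrt(47)/185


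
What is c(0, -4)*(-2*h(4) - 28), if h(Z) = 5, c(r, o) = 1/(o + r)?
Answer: 19/2 ≈ 9.5000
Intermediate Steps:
c(0, -4)*(-2*h(4) - 28) = (-2*5 - 28)/(-4 + 0) = (-10 - 28)/(-4) = -1/4*(-38) = 19/2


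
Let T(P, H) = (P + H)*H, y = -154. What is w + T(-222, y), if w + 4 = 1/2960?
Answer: 171384001/2960 ≈ 57900.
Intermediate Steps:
T(P, H) = H*(H + P) (T(P, H) = (H + P)*H = H*(H + P))
w = -11839/2960 (w = -4 + 1/2960 = -11839/2960 ≈ -3.9997)
w + T(-222, y) = -11839/2960 - 154*(-154 - 222) = -11839/2960 - 154*(-376) = -11839/2960 + 57904 = 171384001/2960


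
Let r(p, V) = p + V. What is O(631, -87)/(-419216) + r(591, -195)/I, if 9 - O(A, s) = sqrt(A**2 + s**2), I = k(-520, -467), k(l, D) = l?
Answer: -20751777/27249040 + sqrt(405730)/419216 ≈ -0.76004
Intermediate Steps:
r(p, V) = V + p
I = -520
O(A, s) = 9 - sqrt(A**2 + s**2)
O(631, -87)/(-419216) + r(591, -195)/I = (9 - sqrt(631**2 + (-87)**2))/(-419216) + (-195 + 591)/(-520) = (9 - sqrt(398161 + 7569))*(-1/419216) + 396*(-1/520) = (9 - sqrt(405730))*(-1/419216) - 99/130 = (-9/419216 + sqrt(405730)/419216) - 99/130 = -20751777/27249040 + sqrt(405730)/419216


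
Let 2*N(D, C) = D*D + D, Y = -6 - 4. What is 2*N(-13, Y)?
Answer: 156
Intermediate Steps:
Y = -10
N(D, C) = D/2 + D²/2 (N(D, C) = (D*D + D)/2 = (D² + D)/2 = (D + D²)/2 = D/2 + D²/2)
2*N(-13, Y) = 2*((½)*(-13)*(1 - 13)) = 2*((½)*(-13)*(-12)) = 2*78 = 156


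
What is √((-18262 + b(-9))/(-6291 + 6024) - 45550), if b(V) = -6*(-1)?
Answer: I*√3242339598/267 ≈ 213.26*I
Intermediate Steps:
b(V) = 6
√((-18262 + b(-9))/(-6291 + 6024) - 45550) = √((-18262 + 6)/(-6291 + 6024) - 45550) = √(-18256/(-267) - 45550) = √(-18256*(-1/267) - 45550) = √(18256/267 - 45550) = √(-12143594/267) = I*√3242339598/267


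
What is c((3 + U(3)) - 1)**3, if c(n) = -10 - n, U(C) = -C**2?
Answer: -27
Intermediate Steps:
c((3 + U(3)) - 1)**3 = (-10 - ((3 - 1*3**2) - 1))**3 = (-10 - ((3 - 1*9) - 1))**3 = (-10 - ((3 - 9) - 1))**3 = (-10 - (-6 - 1))**3 = (-10 - 1*(-7))**3 = (-10 + 7)**3 = (-3)**3 = -27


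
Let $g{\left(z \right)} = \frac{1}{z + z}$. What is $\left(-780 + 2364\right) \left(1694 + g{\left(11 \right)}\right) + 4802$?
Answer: $2688170$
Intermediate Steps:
$g{\left(z \right)} = \frac{1}{2 z}$
$\left(-780 + 2364\right) \left(1694 + g{\left(11 \right)}\right) + 4802 = \left(-780 + 2364\right) \left(1694 + \frac{1}{2 \cdot 11}\right) + 4802 = 1584 \left(1694 + \frac{1}{2} \cdot \frac{1}{11}\right) + 4802 = 1584 \left(1694 + \frac{1}{22}\right) + 4802 = 1584 \cdot \frac{37269}{22} + 4802 = 2683368 + 4802 = 2688170$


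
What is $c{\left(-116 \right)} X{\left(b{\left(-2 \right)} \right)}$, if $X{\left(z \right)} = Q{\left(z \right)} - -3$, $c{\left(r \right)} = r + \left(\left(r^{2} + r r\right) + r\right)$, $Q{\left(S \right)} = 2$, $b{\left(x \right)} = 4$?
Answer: $133400$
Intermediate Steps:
$c{\left(r \right)} = 2 r + 2 r^{2}$ ($c{\left(r \right)} = r + \left(\left(r^{2} + r^{2}\right) + r\right) = r + \left(2 r^{2} + r\right) = r + \left(r + 2 r^{2}\right) = 2 r + 2 r^{2}$)
$X{\left(z \right)} = 5$ ($X{\left(z \right)} = 2 - -3 = 2 + 3 = 5$)
$c{\left(-116 \right)} X{\left(b{\left(-2 \right)} \right)} = 2 \left(-116\right) \left(1 - 116\right) 5 = 2 \left(-116\right) \left(-115\right) 5 = 26680 \cdot 5 = 133400$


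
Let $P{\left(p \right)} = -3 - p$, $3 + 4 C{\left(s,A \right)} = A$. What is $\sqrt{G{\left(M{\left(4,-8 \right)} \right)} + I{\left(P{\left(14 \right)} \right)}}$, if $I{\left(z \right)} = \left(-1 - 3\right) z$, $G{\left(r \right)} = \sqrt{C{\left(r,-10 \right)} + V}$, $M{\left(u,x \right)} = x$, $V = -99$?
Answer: $\frac{\sqrt{272 + 2 i \sqrt{409}}}{2} \approx 8.2688 + 0.61144 i$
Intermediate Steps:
$C{\left(s,A \right)} = - \frac{3}{4} + \frac{A}{4}$
$G{\left(r \right)} = \frac{i \sqrt{409}}{2}$ ($G{\left(r \right)} = \sqrt{\left(- \frac{3}{4} + \frac{1}{4} \left(-10\right)\right) - 99} = \sqrt{\left(- \frac{3}{4} - \frac{5}{2}\right) - 99} = \sqrt{- \frac{13}{4} - 99} = \sqrt{- \frac{409}{4}} = \frac{i \sqrt{409}}{2}$)
$I{\left(z \right)} = - 4 z$ ($I{\left(z \right)} = \left(-1 - 3\right) z = - 4 z$)
$\sqrt{G{\left(M{\left(4,-8 \right)} \right)} + I{\left(P{\left(14 \right)} \right)}} = \sqrt{\frac{i \sqrt{409}}{2} - 4 \left(-3 - 14\right)} = \sqrt{\frac{i \sqrt{409}}{2} - -68} = \sqrt{\frac{i \sqrt{409}}{2} + 68} = \sqrt{68 + \frac{i \sqrt{409}}{2}}$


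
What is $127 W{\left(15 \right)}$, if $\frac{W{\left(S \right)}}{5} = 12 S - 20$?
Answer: $101600$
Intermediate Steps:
$W{\left(S \right)} = -100 + 60 S$ ($W{\left(S \right)} = 5 \left(12 S - 20\right) = 5 \left(-20 + 12 S\right) = -100 + 60 S$)
$127 W{\left(15 \right)} = 127 \left(-100 + 60 \cdot 15\right) = 127 \left(-100 + 900\right) = 127 \cdot 800 = 101600$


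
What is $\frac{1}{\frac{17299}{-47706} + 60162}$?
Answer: $\frac{47706}{2870071073} \approx 1.6622 \cdot 10^{-5}$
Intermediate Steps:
$\frac{1}{\frac{17299}{-47706} + 60162} = \frac{1}{17299 \left(- \frac{1}{47706}\right) + 60162} = \frac{1}{- \frac{17299}{47706} + 60162} = \frac{1}{\frac{2870071073}{47706}} = \frac{47706}{2870071073}$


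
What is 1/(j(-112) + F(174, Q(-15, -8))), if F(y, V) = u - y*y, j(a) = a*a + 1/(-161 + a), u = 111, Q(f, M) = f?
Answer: -273/4810534 ≈ -5.6750e-5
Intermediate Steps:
j(a) = a² + 1/(-161 + a)
F(y, V) = 111 - y² (F(y, V) = 111 - y*y = 111 - y²)
1/(j(-112) + F(174, Q(-15, -8))) = 1/((1 + (-112)³ - 161*(-112)²)/(-161 - 112) + (111 - 1*174²)) = 1/((1 - 1404928 - 161*12544)/(-273) + (111 - 1*30276)) = 1/(-(1 - 1404928 - 2019584)/273 + (111 - 30276)) = 1/(-1/273*(-3424511) - 30165) = 1/(3424511/273 - 30165) = 1/(-4810534/273) = -273/4810534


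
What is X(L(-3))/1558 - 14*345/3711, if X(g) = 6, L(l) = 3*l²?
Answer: -1250479/963623 ≈ -1.2977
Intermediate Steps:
X(L(-3))/1558 - 14*345/3711 = 6/1558 - 14*345/3711 = 6*(1/1558) - 4830*1/3711 = 3/779 - 1610/1237 = -1250479/963623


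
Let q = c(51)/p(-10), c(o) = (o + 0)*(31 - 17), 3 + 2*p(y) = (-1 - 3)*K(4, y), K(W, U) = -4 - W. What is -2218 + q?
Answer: -62894/29 ≈ -2168.8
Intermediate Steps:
p(y) = 29/2 (p(y) = -3/2 + ((-1 - 3)*(-4 - 1*4))/2 = -3/2 + (-4*(-4 - 4))/2 = -3/2 + (-4*(-8))/2 = -3/2 + (1/2)*32 = -3/2 + 16 = 29/2)
c(o) = 14*o (c(o) = o*14 = 14*o)
q = 1428/29 (q = (14*51)/(29/2) = 714*(2/29) = 1428/29 ≈ 49.241)
-2218 + q = -2218 + 1428/29 = -62894/29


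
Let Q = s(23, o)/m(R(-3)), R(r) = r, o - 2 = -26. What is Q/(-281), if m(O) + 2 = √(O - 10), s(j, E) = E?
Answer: -48/4777 - 24*I*√13/4777 ≈ -0.010048 - 0.018115*I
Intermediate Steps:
o = -24 (o = 2 - 26 = -24)
m(O) = -2 + √(-10 + O) (m(O) = -2 + √(O - 10) = -2 + √(-10 + O))
Q = -24/(-2 + I*√13) (Q = -24/(-2 + √(-10 - 3)) = -24/(-2 + √(-13)) = -24/(-2 + I*√13) ≈ 2.8235 + 5.0902*I)
Q/(-281) = (48/17 + 24*I*√13/17)/(-281) = (48/17 + 24*I*√13/17)*(-1/281) = -48/4777 - 24*I*√13/4777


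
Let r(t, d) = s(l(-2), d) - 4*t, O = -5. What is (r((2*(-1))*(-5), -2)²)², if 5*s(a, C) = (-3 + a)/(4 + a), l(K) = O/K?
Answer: 45767944570401/17850625 ≈ 2.5639e+6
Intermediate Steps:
l(K) = -5/K
s(a, C) = (-3 + a)/(5*(4 + a)) (s(a, C) = ((-3 + a)/(4 + a))/5 = (-3 + a)/(5*(4 + a)))
r(t, d) = -1/65 - 4*t (r(t, d) = (-3 - 5/(-2))/(5*(4 - 5/(-2))) - 4*t = (-3 - 5*(-½))/(5*(4 - 5*(-½))) - 4*t = (-3 + 5/2)/(5*(4 + 5/2)) - 4*t = (⅕)*(-½)/(13/2) - 4*t = (⅕)*(2/13)*(-½) - 4*t = -1/65 - 4*t)
(r((2*(-1))*(-5), -2)²)² = ((-1/65 - 4*2*(-1)*(-5))²)² = ((-1/65 - (-8)*(-5))²)² = ((-1/65 - 4*10)²)² = ((-1/65 - 40)²)² = ((-2601/65)²)² = (6765201/4225)² = 45767944570401/17850625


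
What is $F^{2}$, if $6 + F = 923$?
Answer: $840889$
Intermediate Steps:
$F = 917$ ($F = -6 + 923 = 917$)
$F^{2} = 917^{2} = 840889$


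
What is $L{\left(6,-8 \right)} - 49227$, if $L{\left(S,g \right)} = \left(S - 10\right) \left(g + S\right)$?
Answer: $-49219$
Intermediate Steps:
$L{\left(S,g \right)} = \left(-10 + S\right) \left(S + g\right)$
$L{\left(6,-8 \right)} - 49227 = \left(6^{2} - 60 - -80 + 6 \left(-8\right)\right) - 49227 = \left(36 - 60 + 80 - 48\right) - 49227 = 8 - 49227 = -49219$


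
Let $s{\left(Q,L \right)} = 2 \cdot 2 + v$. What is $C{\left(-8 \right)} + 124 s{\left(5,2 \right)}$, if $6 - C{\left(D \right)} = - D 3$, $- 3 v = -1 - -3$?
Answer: $\frac{1186}{3} \approx 395.33$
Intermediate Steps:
$v = - \frac{2}{3}$ ($v = - \frac{-1 - -3}{3} = - \frac{-1 + 3}{3} = \left(- \frac{1}{3}\right) 2 = - \frac{2}{3} \approx -0.66667$)
$C{\left(D \right)} = 6 + 3 D$ ($C{\left(D \right)} = 6 - - D 3 = 6 - - 3 D = 6 + 3 D$)
$s{\left(Q,L \right)} = \frac{10}{3}$ ($s{\left(Q,L \right)} = 2 \cdot 2 - \frac{2}{3} = 4 - \frac{2}{3} = \frac{10}{3}$)
$C{\left(-8 \right)} + 124 s{\left(5,2 \right)} = \left(6 + 3 \left(-8\right)\right) + 124 \cdot \frac{10}{3} = \left(6 - 24\right) + \frac{1240}{3} = -18 + \frac{1240}{3} = \frac{1186}{3}$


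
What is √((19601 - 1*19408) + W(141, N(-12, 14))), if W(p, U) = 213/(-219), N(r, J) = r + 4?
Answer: √1023314/73 ≈ 13.857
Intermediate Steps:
N(r, J) = 4 + r
W(p, U) = -71/73 (W(p, U) = 213*(-1/219) = -71/73)
√((19601 - 1*19408) + W(141, N(-12, 14))) = √((19601 - 1*19408) - 71/73) = √((19601 - 19408) - 71/73) = √(193 - 71/73) = √(14018/73) = √1023314/73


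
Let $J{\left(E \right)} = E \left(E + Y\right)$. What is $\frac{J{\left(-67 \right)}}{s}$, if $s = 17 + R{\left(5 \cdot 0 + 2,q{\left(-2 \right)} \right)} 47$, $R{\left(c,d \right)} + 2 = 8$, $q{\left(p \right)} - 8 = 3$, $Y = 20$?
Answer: $\frac{3149}{299} \approx 10.532$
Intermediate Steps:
$q{\left(p \right)} = 11$ ($q{\left(p \right)} = 8 + 3 = 11$)
$R{\left(c,d \right)} = 6$ ($R{\left(c,d \right)} = -2 + 8 = 6$)
$J{\left(E \right)} = E \left(20 + E\right)$ ($J{\left(E \right)} = E \left(E + 20\right) = E \left(20 + E\right)$)
$s = 299$ ($s = 17 + 6 \cdot 47 = 17 + 282 = 299$)
$\frac{J{\left(-67 \right)}}{s} = \frac{\left(-67\right) \left(20 - 67\right)}{299} = \left(-67\right) \left(-47\right) \frac{1}{299} = 3149 \cdot \frac{1}{299} = \frac{3149}{299}$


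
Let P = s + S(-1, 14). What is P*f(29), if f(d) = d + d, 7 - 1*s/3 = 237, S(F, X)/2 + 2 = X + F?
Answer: -38744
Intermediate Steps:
S(F, X) = -4 + 2*F + 2*X (S(F, X) = -4 + 2*(X + F) = -4 + 2*(F + X) = -4 + (2*F + 2*X) = -4 + 2*F + 2*X)
s = -690 (s = 21 - 3*237 = 21 - 711 = -690)
P = -668 (P = -690 + (-4 + 2*(-1) + 2*14) = -690 + (-4 - 2 + 28) = -690 + 22 = -668)
f(d) = 2*d
P*f(29) = -1336*29 = -668*58 = -38744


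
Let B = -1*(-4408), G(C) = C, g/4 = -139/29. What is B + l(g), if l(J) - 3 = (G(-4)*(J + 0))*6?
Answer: 141263/29 ≈ 4871.1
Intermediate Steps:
g = -556/29 (g = 4*(-139/29) = -556/29 ≈ -19.172)
B = 4408
l(J) = 3 - 24*J (l(J) = 3 - 4*(J + 0)*6 = 3 - 4*J*6 = 3 - 24*J)
B + l(g) = 4408 + (3 - 24*(-556/29)) = 4408 + (3 + 13344/29) = 4408 + 13431/29 = 141263/29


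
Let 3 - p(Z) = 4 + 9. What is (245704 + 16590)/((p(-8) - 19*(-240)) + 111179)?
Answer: 262294/115729 ≈ 2.2664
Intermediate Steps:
p(Z) = -10 (p(Z) = 3 - (4 + 9) = 3 - 1*13 = 3 - 13 = -10)
(245704 + 16590)/((p(-8) - 19*(-240)) + 111179) = (245704 + 16590)/((-10 - 19*(-240)) + 111179) = 262294/((-10 + 4560) + 111179) = 262294/(4550 + 111179) = 262294/115729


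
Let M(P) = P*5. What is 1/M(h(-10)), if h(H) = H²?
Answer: 1/500 ≈ 0.0020000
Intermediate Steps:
M(P) = 5*P
1/M(h(-10)) = 1/(5*(-10)²) = 1/(5*100) = 1/500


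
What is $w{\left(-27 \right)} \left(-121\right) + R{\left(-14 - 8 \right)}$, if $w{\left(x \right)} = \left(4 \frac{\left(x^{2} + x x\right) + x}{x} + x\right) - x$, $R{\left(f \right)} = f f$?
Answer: $26136$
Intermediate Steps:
$R{\left(f \right)} = f^{2}$
$w{\left(x \right)} = \frac{4 \left(x + 2 x^{2}\right)}{x}$ ($w{\left(x \right)} = \left(4 \frac{\left(x^{2} + x^{2}\right) + x}{x} + x\right) - x = \left(4 \frac{2 x^{2} + x}{x} + x\right) - x = \left(4 \frac{x + 2 x^{2}}{x} + x\right) - x = \left(\frac{4 \left(x + 2 x^{2}\right)}{x} + x\right) - x = \left(x + \frac{4 \left(x + 2 x^{2}\right)}{x}\right) - x = \frac{4 \left(x + 2 x^{2}\right)}{x}$)
$w{\left(-27 \right)} \left(-121\right) + R{\left(-14 - 8 \right)} = \left(4 + 8 \left(-27\right)\right) \left(-121\right) + \left(-14 - 8\right)^{2} = \left(4 - 216\right) \left(-121\right) + \left(-22\right)^{2} = \left(-212\right) \left(-121\right) + 484 = 25652 + 484 = 26136$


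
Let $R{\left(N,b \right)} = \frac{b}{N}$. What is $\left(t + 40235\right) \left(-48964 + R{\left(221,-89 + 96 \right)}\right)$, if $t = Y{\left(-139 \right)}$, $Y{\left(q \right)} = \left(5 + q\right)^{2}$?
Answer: $- \frac{37040409651}{13} \approx -2.8493 \cdot 10^{9}$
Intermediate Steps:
$t = 17956$ ($t = \left(5 - 139\right)^{2} = \left(-134\right)^{2} = 17956$)
$\left(t + 40235\right) \left(-48964 + R{\left(221,-89 + 96 \right)}\right) = \left(17956 + 40235\right) \left(-48964 + \frac{-89 + 96}{221}\right) = 58191 \left(-48964 + 7 \cdot \frac{1}{221}\right) = 58191 \left(-48964 + \frac{7}{221}\right) = 58191 \left(- \frac{10821037}{221}\right) = - \frac{37040409651}{13}$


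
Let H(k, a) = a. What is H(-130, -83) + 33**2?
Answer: 1006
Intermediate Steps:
H(-130, -83) + 33**2 = -83 + 33**2 = -83 + 1089 = 1006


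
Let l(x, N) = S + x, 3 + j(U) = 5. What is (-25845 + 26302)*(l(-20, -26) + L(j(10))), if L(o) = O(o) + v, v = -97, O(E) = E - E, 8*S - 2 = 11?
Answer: -421811/8 ≈ -52726.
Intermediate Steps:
S = 13/8 (S = ¼ + (⅛)*11 = ¼ + 11/8 = 13/8 ≈ 1.6250)
j(U) = 2 (j(U) = -3 + 5 = 2)
O(E) = 0
l(x, N) = 13/8 + x
L(o) = -97 (L(o) = 0 - 97 = -97)
(-25845 + 26302)*(l(-20, -26) + L(j(10))) = (-25845 + 26302)*((13/8 - 20) - 97) = 457*(-147/8 - 97) = 457*(-923/8) = -421811/8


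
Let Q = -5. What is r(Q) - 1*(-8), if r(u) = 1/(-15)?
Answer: 119/15 ≈ 7.9333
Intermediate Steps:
r(u) = -1/15
r(Q) - 1*(-8) = -1/15 - 1*(-8) = -1/15 + 8 = 119/15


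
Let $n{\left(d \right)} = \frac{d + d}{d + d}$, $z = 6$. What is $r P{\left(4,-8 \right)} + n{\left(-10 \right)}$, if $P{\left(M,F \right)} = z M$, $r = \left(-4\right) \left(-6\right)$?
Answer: $577$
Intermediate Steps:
$r = 24$
$P{\left(M,F \right)} = 6 M$
$n{\left(d \right)} = 1$ ($n{\left(d \right)} = \frac{2 d}{2 d} = 2 d \frac{1}{2 d} = 1$)
$r P{\left(4,-8 \right)} + n{\left(-10 \right)} = 24 \cdot 6 \cdot 4 + 1 = 24 \cdot 24 + 1 = 576 + 1 = 577$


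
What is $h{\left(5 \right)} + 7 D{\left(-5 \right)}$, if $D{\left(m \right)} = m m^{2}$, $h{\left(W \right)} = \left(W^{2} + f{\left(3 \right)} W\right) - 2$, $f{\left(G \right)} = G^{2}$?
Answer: $-807$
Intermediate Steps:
$h{\left(W \right)} = -2 + W^{2} + 9 W$ ($h{\left(W \right)} = \left(W^{2} + 3^{2} W\right) - 2 = \left(W^{2} + 9 W\right) - 2 = -2 + W^{2} + 9 W$)
$D{\left(m \right)} = m^{3}$
$h{\left(5 \right)} + 7 D{\left(-5 \right)} = \left(-2 + 5^{2} + 9 \cdot 5\right) + 7 \left(-5\right)^{3} = \left(-2 + 25 + 45\right) + 7 \left(-125\right) = 68 - 875 = -807$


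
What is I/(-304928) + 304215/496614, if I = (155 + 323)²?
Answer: -862695069/6309646408 ≈ -0.13673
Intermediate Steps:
I = 228484 (I = 478² = 228484)
I/(-304928) + 304215/496614 = 228484/(-304928) + 304215/496614 = 228484*(-1/304928) + 304215*(1/496614) = -57121/76232 + 101405/165538 = -862695069/6309646408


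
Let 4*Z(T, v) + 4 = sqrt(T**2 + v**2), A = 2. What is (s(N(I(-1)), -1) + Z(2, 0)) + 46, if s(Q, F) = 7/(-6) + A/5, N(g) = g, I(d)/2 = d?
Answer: 671/15 ≈ 44.733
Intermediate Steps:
I(d) = 2*d
s(Q, F) = -23/30 (s(Q, F) = 7/(-6) + 2/5 = 7*(-1/6) + 2*(1/5) = -7/6 + 2/5 = -23/30)
Z(T, v) = -1 + sqrt(T**2 + v**2)/4
(s(N(I(-1)), -1) + Z(2, 0)) + 46 = (-23/30 + (-1 + sqrt(2**2 + 0**2)/4)) + 46 = (-23/30 + (-1 + sqrt(4 + 0)/4)) + 46 = (-23/30 + (-1 + sqrt(4)/4)) + 46 = (-23/30 + (-1 + (1/4)*2)) + 46 = (-23/30 + (-1 + 1/2)) + 46 = (-23/30 - 1/2) + 46 = -19/15 + 46 = 671/15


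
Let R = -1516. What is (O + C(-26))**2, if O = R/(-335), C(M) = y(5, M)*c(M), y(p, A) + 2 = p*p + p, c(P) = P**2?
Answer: 40225987020816/112225 ≈ 3.5844e+8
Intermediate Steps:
y(p, A) = -2 + p + p**2 (y(p, A) = -2 + (p*p + p) = -2 + (p**2 + p) = -2 + (p + p**2) = -2 + p + p**2)
C(M) = 28*M**2 (C(M) = (-2 + 5 + 5**2)*M**2 = (-2 + 5 + 25)*M**2 = 28*M**2)
O = 1516/335 (O = -1516/(-335) = -1516*(-1/335) = 1516/335 ≈ 4.5254)
(O + C(-26))**2 = (1516/335 + 28*(-26)**2)**2 = (1516/335 + 28*676)**2 = (1516/335 + 18928)**2 = (6342396/335)**2 = 40225987020816/112225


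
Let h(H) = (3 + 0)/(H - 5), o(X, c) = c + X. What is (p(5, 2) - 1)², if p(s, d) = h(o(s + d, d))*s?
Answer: 121/16 ≈ 7.5625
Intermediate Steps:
o(X, c) = X + c
h(H) = 3/(-5 + H)
p(s, d) = 3*s/(-5 + s + 2*d) (p(s, d) = (3/(-5 + ((s + d) + d)))*s = (3/(-5 + ((d + s) + d)))*s = (3/(-5 + (s + 2*d)))*s = (3/(-5 + s + 2*d))*s = 3*s/(-5 + s + 2*d))
(p(5, 2) - 1)² = (3*5/(-5 + 5 + 2*2) - 1)² = (3*5/(-5 + 5 + 4) - 1)² = (3*5/4 - 1)² = (3*5*(¼) - 1)² = (15/4 - 1)² = (11/4)² = 121/16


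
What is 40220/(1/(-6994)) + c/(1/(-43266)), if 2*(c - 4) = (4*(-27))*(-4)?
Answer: -290817200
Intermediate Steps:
c = 220 (c = 4 + ((4*(-27))*(-4))/2 = 4 + (-108*(-4))/2 = 4 + (1/2)*432 = 4 + 216 = 220)
40220/(1/(-6994)) + c/(1/(-43266)) = 40220/(1/(-6994)) + 220/(1/(-43266)) = 40220/(-1/6994) + 220/(-1/43266) = 40220*(-6994) + 220*(-43266) = -281298680 - 9518520 = -290817200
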